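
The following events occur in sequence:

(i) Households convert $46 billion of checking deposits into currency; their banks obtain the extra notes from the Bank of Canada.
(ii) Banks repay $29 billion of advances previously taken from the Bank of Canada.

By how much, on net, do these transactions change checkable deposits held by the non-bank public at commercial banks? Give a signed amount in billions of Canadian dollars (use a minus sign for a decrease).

-$46 billion

Bank of Canada balance sheet:
  Assets:      Loans to banks −$29B
  Liabilities: Bank reserves −$75B, Currency in circulation +$46B
Commercial banking system:
  Assets:      Reserves at CB −$75B
  Liabilities: Checkable deposits −$46B, Borrowings from CB −$29B
So the change in checkable deposits held by the non-bank public at commercial banks is -$46 billion.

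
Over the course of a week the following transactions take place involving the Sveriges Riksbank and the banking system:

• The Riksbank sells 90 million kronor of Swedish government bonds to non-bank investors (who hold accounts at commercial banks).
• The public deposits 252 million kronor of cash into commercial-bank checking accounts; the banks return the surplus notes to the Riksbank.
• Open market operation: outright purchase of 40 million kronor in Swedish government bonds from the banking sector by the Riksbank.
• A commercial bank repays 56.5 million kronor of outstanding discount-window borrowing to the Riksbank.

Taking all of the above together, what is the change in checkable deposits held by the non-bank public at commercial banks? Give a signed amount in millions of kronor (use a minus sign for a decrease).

Asset sale (to non-banks) 90 million kronor: non-bank counterparties' bank balances fall → −90M.
Currency deposit 252 million kronor: non-bank counterparties' bank balances rise → +252M.
OMO purchase (from banks) 40 million kronor: the counterparty is a bank, so public deposits are unchanged → 0.
Discount-window repayment 56.5 million kronor: the counterparty is a bank, so public deposits are unchanged → 0.
Net: −90 + 252 + 0 + 0 = +162 million.

+162 million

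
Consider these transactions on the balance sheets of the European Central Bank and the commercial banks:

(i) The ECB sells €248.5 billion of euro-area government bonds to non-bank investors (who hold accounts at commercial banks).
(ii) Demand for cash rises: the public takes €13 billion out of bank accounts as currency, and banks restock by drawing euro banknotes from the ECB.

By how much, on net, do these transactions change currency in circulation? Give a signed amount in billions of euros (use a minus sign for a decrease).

ECB balance sheet:
  Assets:      Securities −€248.5B
  Liabilities: Bank reserves −€261.5B, Currency in circulation +€13B
Commercial banking system:
  Assets:      Reserves at CB −€261.5B
  Liabilities: Checkable deposits −€261.5B
So the change in currency in circulation is +€13 billion.

+€13 billion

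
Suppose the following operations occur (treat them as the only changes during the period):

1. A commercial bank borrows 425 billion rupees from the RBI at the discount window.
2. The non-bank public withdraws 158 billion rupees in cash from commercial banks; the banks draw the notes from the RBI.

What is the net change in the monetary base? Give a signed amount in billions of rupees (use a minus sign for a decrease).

+425 billion

Discount-window loan 425 billion rupees: RBI balance sheet expands → +425B.
Currency withdrawal 158 billion rupees: just a shift between currency and reserves — both are base money → 0.
Net: 425 + 0 = +425 billion.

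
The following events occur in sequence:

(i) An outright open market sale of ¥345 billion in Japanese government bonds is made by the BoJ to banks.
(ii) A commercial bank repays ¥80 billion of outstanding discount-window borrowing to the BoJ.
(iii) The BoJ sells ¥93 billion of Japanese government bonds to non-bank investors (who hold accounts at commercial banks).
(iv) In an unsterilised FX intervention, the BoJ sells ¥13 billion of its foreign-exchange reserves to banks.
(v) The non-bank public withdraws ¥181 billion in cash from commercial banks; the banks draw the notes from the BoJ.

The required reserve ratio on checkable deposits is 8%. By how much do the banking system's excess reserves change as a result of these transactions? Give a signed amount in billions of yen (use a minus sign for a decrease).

-¥690.08 billion

OMO sale (to banks) ¥345 billion: reserves −¥345B, deposits 0.
Discount-window repayment ¥80 billion: reserves −¥80B, deposits 0.
Asset sale (to non-banks) ¥93 billion: reserves −¥93B, deposits −¥93B.
FX sale ¥13 billion: reserves −¥13B, deposits 0.
Currency withdrawal ¥181 billion: reserves −¥181B, deposits −¥181B.
Totals: Δreserves = −¥712B, Δdeposits = −¥274B.
Δrequired reserves = 8% × −¥274B = −¥21.92B.
Δexcess reserves = Δreserves − Δrequired = −¥712B − (−¥21.92B) = -¥690.08 billion.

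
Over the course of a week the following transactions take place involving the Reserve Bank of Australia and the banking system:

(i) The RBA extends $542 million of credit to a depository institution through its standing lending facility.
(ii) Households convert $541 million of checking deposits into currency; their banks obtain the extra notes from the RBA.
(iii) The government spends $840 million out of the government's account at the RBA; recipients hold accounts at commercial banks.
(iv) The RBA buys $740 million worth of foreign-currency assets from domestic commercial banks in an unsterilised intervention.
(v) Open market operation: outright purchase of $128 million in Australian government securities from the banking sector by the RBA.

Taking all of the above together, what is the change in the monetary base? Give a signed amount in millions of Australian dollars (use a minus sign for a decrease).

RBA balance sheet:
  Assets:      Securities +$128M, Loans to banks +$542M, Foreign assets +$740M
  Liabilities: Bank reserves +$1709M, Currency in circulation +$541M, Government deposits −$840M
Monetary base = currency + reserves: +$541M + (+$1709M) = +$2250 million.

+$2250 million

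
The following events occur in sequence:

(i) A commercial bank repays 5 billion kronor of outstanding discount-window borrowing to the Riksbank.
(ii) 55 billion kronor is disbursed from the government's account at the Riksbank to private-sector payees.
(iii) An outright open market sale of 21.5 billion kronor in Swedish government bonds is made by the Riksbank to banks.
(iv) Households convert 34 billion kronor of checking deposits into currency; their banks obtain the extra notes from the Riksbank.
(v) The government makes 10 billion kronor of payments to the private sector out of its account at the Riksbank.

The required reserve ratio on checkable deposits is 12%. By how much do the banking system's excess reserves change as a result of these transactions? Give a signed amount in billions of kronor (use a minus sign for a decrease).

+0.78 billion

Discount-window repayment 5 billion kronor: reserves −5B, deposits 0.
Government spending 55 billion kronor: reserves +55B, deposits +55B.
OMO sale (to banks) 21.5 billion kronor: reserves −21.5B, deposits 0.
Currency withdrawal 34 billion kronor: reserves −34B, deposits −34B.
Government spending 10 billion kronor: reserves +10B, deposits +10B.
Totals: Δreserves = +4.5B, Δdeposits = +31B.
Δrequired reserves = 12% × +31B = +3.72B.
Δexcess reserves = Δreserves − Δrequired = +4.5B − (+3.72B) = +0.78 billion.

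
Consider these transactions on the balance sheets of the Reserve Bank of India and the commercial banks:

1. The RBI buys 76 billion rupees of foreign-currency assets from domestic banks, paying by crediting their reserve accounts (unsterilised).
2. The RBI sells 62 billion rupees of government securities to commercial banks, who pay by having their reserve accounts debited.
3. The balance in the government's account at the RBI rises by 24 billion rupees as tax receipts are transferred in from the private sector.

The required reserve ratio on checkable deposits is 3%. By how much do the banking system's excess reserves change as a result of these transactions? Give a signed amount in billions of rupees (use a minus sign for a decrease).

FX purchase 76 billion rupees: reserves +76B, deposits 0.
OMO sale (to banks) 62 billion rupees: reserves −62B, deposits 0.
Government account inflow 24 billion rupees: reserves −24B, deposits −24B.
Totals: Δreserves = −10B, Δdeposits = −24B.
Δrequired reserves = 3% × −24B = −0.72B.
Δexcess reserves = Δreserves − Δrequired = −10B − (−0.72B) = -9.28 billion.

-9.28 billion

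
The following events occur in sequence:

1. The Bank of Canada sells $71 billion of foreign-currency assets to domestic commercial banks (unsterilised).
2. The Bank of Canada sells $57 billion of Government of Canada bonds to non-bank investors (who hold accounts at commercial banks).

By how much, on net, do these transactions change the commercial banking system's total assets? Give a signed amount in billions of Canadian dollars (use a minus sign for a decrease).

FX sale $71 billion: just an asset swap on bank balance sheets → 0.
Asset sale (to non-banks) $57 billion: bank balance sheets shrink → −$57B.
Net: 0 − 57 = -$57 billion.

-$57 billion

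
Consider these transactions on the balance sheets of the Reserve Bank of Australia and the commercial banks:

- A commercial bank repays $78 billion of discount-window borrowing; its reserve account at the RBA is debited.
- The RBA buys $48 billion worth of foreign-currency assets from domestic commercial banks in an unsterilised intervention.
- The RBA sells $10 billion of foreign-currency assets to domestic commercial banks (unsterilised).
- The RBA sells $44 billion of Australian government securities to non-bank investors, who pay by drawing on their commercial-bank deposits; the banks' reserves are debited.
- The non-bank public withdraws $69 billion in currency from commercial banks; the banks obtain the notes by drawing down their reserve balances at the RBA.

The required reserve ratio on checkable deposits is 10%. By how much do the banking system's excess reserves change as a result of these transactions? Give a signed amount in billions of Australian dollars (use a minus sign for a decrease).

-$141.7 billion

Discount-window repayment $78 billion: reserves −$78B, deposits 0.
FX purchase $48 billion: reserves +$48B, deposits 0.
FX sale $10 billion: reserves −$10B, deposits 0.
Asset sale (to non-banks) $44 billion: reserves −$44B, deposits −$44B.
Currency withdrawal $69 billion: reserves −$69B, deposits −$69B.
Totals: Δreserves = −$153B, Δdeposits = −$113B.
Δrequired reserves = 10% × −$113B = −$11.3B.
Δexcess reserves = Δreserves − Δrequired = −$153B − (−$11.3B) = -$141.7 billion.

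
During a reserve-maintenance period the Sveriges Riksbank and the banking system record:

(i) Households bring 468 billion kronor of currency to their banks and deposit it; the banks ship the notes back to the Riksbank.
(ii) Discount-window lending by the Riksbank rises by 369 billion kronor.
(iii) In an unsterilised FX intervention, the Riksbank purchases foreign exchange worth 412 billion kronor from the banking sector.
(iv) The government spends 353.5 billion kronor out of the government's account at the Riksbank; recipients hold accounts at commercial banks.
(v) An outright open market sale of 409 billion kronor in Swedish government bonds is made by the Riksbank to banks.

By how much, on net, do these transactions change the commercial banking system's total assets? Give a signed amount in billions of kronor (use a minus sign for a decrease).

Riksbank balance sheet:
  Assets:      Securities −409B, Loans to banks +369B, Foreign assets +412B
  Liabilities: Bank reserves +1193.5B, Currency in circulation −468B, Government deposits −353.5B
Commercial banking system:
  Assets:      Reserves at CB +1193.5B, Securities +409B, Foreign assets −412B
  Liabilities: Checkable deposits +821.5B, Borrowings from CB +369B
Change in total bank assets = +1190.5 billion.

+1190.5 billion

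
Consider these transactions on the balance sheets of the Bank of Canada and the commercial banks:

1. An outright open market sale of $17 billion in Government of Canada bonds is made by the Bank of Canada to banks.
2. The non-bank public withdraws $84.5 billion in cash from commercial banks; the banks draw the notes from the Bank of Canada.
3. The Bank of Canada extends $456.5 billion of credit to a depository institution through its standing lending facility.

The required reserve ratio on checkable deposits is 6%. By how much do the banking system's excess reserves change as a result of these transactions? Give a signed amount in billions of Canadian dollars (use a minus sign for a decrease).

+$360.07 billion

OMO sale (to banks) $17 billion: reserves −$17B, deposits 0.
Currency withdrawal $84.5 billion: reserves −$84.5B, deposits −$84.5B.
Discount-window loan $456.5 billion: reserves +$456.5B, deposits 0.
Totals: Δreserves = +$355B, Δdeposits = −$84.5B.
Δrequired reserves = 6% × −$84.5B = −$5.07B.
Δexcess reserves = Δreserves − Δrequired = +$355B − (−$5.07B) = +$360.07 billion.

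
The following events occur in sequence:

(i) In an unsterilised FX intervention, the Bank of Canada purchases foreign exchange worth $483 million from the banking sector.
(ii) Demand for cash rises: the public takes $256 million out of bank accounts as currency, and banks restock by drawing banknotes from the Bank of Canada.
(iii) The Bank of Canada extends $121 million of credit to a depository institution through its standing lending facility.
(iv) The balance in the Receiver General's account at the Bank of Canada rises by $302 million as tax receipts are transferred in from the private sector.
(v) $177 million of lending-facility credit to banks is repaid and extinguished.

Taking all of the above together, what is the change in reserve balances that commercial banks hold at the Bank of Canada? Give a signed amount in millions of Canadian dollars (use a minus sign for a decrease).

-$131 million

FX purchase $483 million: the Bank of Canada pays by crediting reserve accounts → +$483M.
Currency withdrawal $256 million: banks swap reserves for currency → −$256M.
Discount-window loan $121 million: the loan is credited to the bank's reserve account → +$121M.
Government account inflow $302 million: funds move from bank reserves into the government account → −$302M.
Discount-window repayment $177 million: repayment is debited from reserves → −$177M.
Net: 483 − 256 + 121 − 302 − 177 = -$131 million.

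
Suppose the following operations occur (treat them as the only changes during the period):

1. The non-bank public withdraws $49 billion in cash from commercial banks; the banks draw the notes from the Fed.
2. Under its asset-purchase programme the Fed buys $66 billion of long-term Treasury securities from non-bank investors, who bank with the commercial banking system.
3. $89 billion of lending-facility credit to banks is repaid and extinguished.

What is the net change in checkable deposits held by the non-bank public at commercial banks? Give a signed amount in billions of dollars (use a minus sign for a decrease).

+$17 billion

Currency withdrawal $49 billion: non-bank counterparties' bank balances fall → −$49B.
Asset purchase (from non-banks) $66 billion: non-bank counterparties' bank balances rise → +$66B.
Discount-window repayment $89 billion: the counterparty is a bank, so public deposits are unchanged → 0.
Net: −49 + 66 + 0 = +$17 billion.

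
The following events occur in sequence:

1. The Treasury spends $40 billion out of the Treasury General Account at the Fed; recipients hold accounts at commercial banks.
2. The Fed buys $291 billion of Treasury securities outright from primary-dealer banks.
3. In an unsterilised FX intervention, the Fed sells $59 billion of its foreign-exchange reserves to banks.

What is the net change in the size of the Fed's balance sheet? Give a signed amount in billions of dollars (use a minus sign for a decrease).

+$232 billion

Fed balance sheet:
  Assets:      Securities +$291B, Foreign assets −$59B
  Liabilities: Bank reserves +$272B, Government deposits −$40B
Change in total Fed assets = +$232 billion.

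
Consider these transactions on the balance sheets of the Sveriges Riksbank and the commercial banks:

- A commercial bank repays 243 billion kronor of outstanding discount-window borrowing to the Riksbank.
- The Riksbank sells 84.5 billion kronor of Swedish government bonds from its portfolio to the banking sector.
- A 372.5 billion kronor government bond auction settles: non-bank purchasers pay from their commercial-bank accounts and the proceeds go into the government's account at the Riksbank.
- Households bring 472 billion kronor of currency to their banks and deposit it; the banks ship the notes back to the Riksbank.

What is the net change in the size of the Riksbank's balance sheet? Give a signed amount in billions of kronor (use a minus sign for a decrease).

Riksbank balance sheet:
  Assets:      Securities −84.5B, Loans to banks −243B
  Liabilities: Bank reserves −228B, Currency in circulation −472B, Government deposits +372.5B
Change in total Riksbank assets = -327.5 billion.

-327.5 billion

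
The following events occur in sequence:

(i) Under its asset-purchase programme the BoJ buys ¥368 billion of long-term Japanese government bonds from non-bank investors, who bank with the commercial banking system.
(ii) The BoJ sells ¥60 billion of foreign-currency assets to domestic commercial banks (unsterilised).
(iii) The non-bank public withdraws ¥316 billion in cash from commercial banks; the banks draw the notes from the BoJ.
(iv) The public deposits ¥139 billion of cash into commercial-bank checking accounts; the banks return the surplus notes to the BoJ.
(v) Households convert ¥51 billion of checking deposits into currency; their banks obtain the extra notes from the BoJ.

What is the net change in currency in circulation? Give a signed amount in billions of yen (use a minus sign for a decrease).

BoJ balance sheet:
  Assets:      Securities +¥368B, Foreign assets −¥60B
  Liabilities: Bank reserves +¥80B, Currency in circulation +¥228B
So the change in currency in circulation is +¥228 billion.

+¥228 billion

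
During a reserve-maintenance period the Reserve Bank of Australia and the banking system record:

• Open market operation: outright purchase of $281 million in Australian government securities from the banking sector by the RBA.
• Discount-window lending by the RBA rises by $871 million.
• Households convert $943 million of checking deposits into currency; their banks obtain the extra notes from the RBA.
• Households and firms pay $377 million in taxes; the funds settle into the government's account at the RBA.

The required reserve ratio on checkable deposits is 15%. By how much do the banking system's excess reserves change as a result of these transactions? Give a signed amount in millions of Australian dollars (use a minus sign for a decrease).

OMO purchase (from banks) $281 million: reserves +$281M, deposits 0.
Discount-window loan $871 million: reserves +$871M, deposits 0.
Currency withdrawal $943 million: reserves −$943M, deposits −$943M.
Government account inflow $377 million: reserves −$377M, deposits −$377M.
Totals: Δreserves = −$168M, Δdeposits = −$1320M.
Δrequired reserves = 15% × −$1320M = −$198M.
Δexcess reserves = Δreserves − Δrequired = −$168M − (−$198M) = +$30 million.

+$30 million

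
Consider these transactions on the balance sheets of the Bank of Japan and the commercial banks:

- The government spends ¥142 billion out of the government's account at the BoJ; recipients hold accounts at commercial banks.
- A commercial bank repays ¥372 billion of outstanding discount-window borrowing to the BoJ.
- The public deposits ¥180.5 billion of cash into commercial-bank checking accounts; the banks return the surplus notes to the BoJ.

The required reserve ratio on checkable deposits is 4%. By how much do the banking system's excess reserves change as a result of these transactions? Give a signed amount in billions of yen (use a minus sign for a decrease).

Government spending ¥142 billion: reserves +¥142B, deposits +¥142B.
Discount-window repayment ¥372 billion: reserves −¥372B, deposits 0.
Currency deposit ¥180.5 billion: reserves +¥180.5B, deposits +¥180.5B.
Totals: Δreserves = −¥49.5B, Δdeposits = +¥322.5B.
Δrequired reserves = 4% × +¥322.5B = +¥12.9B.
Δexcess reserves = Δreserves − Δrequired = −¥49.5B − (+¥12.9B) = -¥62.4 billion.

-¥62.4 billion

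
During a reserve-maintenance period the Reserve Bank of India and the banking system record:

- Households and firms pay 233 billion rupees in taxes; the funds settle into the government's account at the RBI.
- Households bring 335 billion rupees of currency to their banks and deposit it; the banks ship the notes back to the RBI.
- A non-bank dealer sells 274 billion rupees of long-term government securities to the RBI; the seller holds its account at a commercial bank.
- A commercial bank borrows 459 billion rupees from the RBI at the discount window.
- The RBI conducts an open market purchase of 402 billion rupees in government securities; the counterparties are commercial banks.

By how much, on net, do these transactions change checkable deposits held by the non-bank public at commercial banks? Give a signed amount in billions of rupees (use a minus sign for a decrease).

Government account inflow 233 billion rupees: non-bank counterparties' bank balances fall → −233B.
Currency deposit 335 billion rupees: non-bank counterparties' bank balances rise → +335B.
Asset purchase (from non-banks) 274 billion rupees: non-bank counterparties' bank balances rise → +274B.
Discount-window loan 459 billion rupees: the counterparty is a bank, so public deposits are unchanged → 0.
OMO purchase (from banks) 402 billion rupees: the counterparty is a bank, so public deposits are unchanged → 0.
Net: −233 + 335 + 274 + 0 + 0 = +376 billion.

+376 billion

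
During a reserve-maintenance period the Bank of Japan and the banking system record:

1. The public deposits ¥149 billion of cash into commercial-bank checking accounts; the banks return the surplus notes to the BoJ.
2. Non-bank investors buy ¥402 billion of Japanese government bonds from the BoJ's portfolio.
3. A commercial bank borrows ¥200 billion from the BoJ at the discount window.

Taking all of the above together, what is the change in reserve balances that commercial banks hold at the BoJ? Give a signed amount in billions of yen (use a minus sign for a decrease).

BoJ balance sheet:
  Assets:      Securities −¥402B, Loans to banks +¥200B
  Liabilities: Bank reserves −¥53B, Currency in circulation −¥149B
Commercial banking system:
  Assets:      Reserves at CB −¥53B
  Liabilities: Checkable deposits −¥253B, Borrowings from CB +¥200B
So the change in reserve balances that commercial banks hold at the BoJ is -¥53 billion.

-¥53 billion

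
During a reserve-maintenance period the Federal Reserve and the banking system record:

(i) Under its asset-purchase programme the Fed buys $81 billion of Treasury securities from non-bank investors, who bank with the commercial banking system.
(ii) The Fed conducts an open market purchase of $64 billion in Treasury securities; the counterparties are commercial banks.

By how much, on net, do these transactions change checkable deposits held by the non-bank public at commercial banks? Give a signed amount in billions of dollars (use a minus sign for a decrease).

+$81 billion

Asset purchase (from non-banks) $81 billion: non-bank counterparties' bank balances rise → +$81B.
OMO purchase (from banks) $64 billion: the counterparty is a bank, so public deposits are unchanged → 0.
Net: 81 + 0 = +$81 billion.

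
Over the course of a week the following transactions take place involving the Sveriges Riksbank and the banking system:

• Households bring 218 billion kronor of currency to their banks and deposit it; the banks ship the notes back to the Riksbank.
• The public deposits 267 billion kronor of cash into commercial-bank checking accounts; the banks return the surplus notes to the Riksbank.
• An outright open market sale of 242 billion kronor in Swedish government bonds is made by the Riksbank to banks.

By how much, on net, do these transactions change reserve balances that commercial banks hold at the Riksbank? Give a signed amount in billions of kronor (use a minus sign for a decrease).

+243 billion

Currency deposit 218 billion kronor: returned notes are swapped for reserve credit → +218B.
Currency deposit 267 billion kronor: returned notes are swapped for reserve credit → +267B.
OMO sale (to banks) 242 billion kronor: the buying banks pay out of their reserve balances → −242B.
Net: 218 + 267 − 242 = +243 billion.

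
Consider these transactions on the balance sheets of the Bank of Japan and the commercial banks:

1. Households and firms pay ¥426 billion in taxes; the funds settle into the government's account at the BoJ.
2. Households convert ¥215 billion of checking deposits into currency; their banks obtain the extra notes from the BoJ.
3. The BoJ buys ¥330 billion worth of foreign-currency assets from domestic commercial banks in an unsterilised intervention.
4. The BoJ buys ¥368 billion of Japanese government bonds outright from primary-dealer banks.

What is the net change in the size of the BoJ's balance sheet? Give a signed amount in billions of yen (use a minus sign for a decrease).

+¥698 billion

Government account inflow ¥426 billion: only the composition of liabilities changes → 0.
Currency withdrawal ¥215 billion: only the composition of liabilities changes → 0.
FX purchase ¥330 billion: a BoJ asset is acquired → +¥330B.
OMO purchase (from banks) ¥368 billion: a BoJ asset is acquired → +¥368B.
Net: 0 + 0 + 330 + 368 = +¥698 billion.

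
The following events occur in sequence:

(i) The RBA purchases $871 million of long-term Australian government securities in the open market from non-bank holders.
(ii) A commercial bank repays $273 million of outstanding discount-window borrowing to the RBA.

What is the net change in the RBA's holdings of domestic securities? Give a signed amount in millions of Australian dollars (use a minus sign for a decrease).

Asset purchase (from non-banks) $871 million: securities added to the RBA's portfolio → +$871M.
Discount-window repayment $273 million: the RBA's securities portfolio is untouched → 0.
Net: 871 + 0 = +$871 million.

+$871 million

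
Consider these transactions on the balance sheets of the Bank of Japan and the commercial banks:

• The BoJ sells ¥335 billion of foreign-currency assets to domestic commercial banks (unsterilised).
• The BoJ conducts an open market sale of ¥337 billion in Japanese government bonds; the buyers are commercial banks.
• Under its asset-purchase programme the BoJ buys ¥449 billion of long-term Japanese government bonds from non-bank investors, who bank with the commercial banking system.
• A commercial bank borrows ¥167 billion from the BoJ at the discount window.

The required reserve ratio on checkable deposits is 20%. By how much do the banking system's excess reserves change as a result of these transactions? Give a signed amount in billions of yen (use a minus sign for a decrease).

FX sale ¥335 billion: reserves −¥335B, deposits 0.
OMO sale (to banks) ¥337 billion: reserves −¥337B, deposits 0.
Asset purchase (from non-banks) ¥449 billion: reserves +¥449B, deposits +¥449B.
Discount-window loan ¥167 billion: reserves +¥167B, deposits 0.
Totals: Δreserves = −¥56B, Δdeposits = +¥449B.
Δrequired reserves = 20% × +¥449B = +¥89.8B.
Δexcess reserves = Δreserves − Δrequired = −¥56B − (+¥89.8B) = -¥145.8 billion.

-¥145.8 billion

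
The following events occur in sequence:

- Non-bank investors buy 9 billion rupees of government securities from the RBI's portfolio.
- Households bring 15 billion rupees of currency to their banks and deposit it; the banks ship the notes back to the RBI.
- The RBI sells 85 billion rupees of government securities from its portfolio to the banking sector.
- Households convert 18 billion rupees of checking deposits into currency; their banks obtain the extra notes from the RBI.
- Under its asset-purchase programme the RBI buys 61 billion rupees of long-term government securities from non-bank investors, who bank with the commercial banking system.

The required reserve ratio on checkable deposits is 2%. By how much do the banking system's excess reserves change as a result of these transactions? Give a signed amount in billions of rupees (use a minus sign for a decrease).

-36.98 billion

Asset sale (to non-banks) 9 billion rupees: reserves −9B, deposits −9B.
Currency deposit 15 billion rupees: reserves +15B, deposits +15B.
OMO sale (to banks) 85 billion rupees: reserves −85B, deposits 0.
Currency withdrawal 18 billion rupees: reserves −18B, deposits −18B.
Asset purchase (from non-banks) 61 billion rupees: reserves +61B, deposits +61B.
Totals: Δreserves = −36B, Δdeposits = +49B.
Δrequired reserves = 2% × +49B = +0.98B.
Δexcess reserves = Δreserves − Δrequired = −36B − (+0.98B) = -36.98 billion.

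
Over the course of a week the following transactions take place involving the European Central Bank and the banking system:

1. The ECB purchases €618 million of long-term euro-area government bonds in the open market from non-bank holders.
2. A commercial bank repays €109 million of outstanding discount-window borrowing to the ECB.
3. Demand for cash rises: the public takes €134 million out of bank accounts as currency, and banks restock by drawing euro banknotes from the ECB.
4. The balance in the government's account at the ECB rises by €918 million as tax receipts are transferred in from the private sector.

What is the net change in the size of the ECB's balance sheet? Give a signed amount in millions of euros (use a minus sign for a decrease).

+€509 million

Asset purchase (from non-banks) €618 million: an ECB asset is acquired → +€618M.
Discount-window repayment €109 million: an ECB asset is shed → −€109M.
Currency withdrawal €134 million: only the composition of liabilities changes → 0.
Government account inflow €918 million: only the composition of liabilities changes → 0.
Net: 618 − 109 + 0 + 0 = +€509 million.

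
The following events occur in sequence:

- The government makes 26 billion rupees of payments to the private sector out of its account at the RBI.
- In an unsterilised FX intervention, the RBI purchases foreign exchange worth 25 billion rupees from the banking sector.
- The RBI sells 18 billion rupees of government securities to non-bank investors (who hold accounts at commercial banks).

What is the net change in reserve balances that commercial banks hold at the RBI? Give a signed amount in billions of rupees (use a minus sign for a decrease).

Government spending 26 billion rupees: government payments flow into bank reserve accounts → +26B.
FX purchase 25 billion rupees: the RBI pays by crediting reserve accounts → +25B.
Asset sale (to non-banks) 18 billion rupees: the non-bank buyers' banks settle from reserves → −18B.
Net: 26 + 25 − 18 = +33 billion.

+33 billion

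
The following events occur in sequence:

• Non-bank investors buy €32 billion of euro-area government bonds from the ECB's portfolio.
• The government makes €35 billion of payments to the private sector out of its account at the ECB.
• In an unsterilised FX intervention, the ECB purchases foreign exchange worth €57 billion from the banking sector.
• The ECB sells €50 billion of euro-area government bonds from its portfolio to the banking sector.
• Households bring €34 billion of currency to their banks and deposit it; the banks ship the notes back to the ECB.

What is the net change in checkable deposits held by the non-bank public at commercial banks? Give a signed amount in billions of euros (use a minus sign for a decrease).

+€37 billion

Asset sale (to non-banks) €32 billion: non-bank counterparties' bank balances fall → −€32B.
Government spending €35 billion: non-bank counterparties' bank balances rise → +€35B.
FX purchase €57 billion: the counterparty is a bank, so public deposits are unchanged → 0.
OMO sale (to banks) €50 billion: the counterparty is a bank, so public deposits are unchanged → 0.
Currency deposit €34 billion: non-bank counterparties' bank balances rise → +€34B.
Net: −32 + 35 + 0 + 0 + 34 = +€37 billion.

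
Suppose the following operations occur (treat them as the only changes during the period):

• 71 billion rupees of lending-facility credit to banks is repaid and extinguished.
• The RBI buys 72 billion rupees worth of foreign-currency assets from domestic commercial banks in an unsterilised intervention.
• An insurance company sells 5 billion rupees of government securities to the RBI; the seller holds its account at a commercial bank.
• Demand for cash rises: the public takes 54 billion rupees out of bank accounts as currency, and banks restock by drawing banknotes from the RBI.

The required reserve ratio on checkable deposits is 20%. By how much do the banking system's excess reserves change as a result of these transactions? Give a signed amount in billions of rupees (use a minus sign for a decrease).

Discount-window repayment 71 billion rupees: reserves −71B, deposits 0.
FX purchase 72 billion rupees: reserves +72B, deposits 0.
Asset purchase (from non-banks) 5 billion rupees: reserves +5B, deposits +5B.
Currency withdrawal 54 billion rupees: reserves −54B, deposits −54B.
Totals: Δreserves = −48B, Δdeposits = −49B.
Δrequired reserves = 20% × −49B = −9.8B.
Δexcess reserves = Δreserves − Δrequired = −48B − (−9.8B) = -38.2 billion.

-38.2 billion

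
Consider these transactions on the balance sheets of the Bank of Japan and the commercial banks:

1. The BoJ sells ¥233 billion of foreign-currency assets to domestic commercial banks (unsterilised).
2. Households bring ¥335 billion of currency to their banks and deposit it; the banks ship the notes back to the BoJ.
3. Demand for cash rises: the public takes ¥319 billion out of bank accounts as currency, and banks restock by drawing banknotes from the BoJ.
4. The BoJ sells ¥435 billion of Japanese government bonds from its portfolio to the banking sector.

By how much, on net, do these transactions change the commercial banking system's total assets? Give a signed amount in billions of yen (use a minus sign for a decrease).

BoJ balance sheet:
  Assets:      Securities −¥435B, Foreign assets −¥233B
  Liabilities: Bank reserves −¥652B, Currency in circulation −¥16B
Commercial banking system:
  Assets:      Reserves at CB −¥652B, Securities +¥435B, Foreign assets +¥233B
  Liabilities: Checkable deposits +¥16B
Change in total bank assets = +¥16 billion.

+¥16 billion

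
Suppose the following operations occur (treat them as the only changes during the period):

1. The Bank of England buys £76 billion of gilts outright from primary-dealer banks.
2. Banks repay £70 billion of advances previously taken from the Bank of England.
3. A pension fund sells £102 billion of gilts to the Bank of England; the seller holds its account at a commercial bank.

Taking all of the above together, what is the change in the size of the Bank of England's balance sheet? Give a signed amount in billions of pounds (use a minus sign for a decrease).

+£108 billion

OMO purchase (from banks) £76 billion: a Bank of England asset is acquired → +£76B.
Discount-window repayment £70 billion: a Bank of England asset is shed → −£70B.
Asset purchase (from non-banks) £102 billion: a Bank of England asset is acquired → +£102B.
Net: 76 − 70 + 102 = +£108 billion.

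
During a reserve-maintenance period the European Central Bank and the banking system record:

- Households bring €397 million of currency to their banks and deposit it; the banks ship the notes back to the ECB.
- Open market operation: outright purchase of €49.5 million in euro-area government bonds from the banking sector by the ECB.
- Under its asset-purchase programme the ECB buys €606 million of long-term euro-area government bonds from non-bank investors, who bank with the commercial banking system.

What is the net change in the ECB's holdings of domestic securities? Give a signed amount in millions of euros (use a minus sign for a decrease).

+€655.5 million

Currency deposit €397 million: the ECB's securities portfolio is untouched → 0.
OMO purchase (from banks) €49.5 million: securities added to the ECB's portfolio → +€49.5M.
Asset purchase (from non-banks) €606 million: securities added to the ECB's portfolio → +€606M.
Net: 0 + 49.5 + 606 = +€655.5 million.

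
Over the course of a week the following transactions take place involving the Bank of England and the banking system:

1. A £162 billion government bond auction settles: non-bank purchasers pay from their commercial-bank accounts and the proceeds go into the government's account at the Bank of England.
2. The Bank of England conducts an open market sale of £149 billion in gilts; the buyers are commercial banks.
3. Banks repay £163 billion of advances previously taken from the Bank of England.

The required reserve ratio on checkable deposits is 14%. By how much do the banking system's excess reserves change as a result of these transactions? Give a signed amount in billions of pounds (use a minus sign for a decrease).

-£451.32 billion

Government account inflow £162 billion: reserves −£162B, deposits −£162B.
OMO sale (to banks) £149 billion: reserves −£149B, deposits 0.
Discount-window repayment £163 billion: reserves −£163B, deposits 0.
Totals: Δreserves = −£474B, Δdeposits = −£162B.
Δrequired reserves = 14% × −£162B = −£22.68B.
Δexcess reserves = Δreserves − Δrequired = −£474B − (−£22.68B) = -£451.32 billion.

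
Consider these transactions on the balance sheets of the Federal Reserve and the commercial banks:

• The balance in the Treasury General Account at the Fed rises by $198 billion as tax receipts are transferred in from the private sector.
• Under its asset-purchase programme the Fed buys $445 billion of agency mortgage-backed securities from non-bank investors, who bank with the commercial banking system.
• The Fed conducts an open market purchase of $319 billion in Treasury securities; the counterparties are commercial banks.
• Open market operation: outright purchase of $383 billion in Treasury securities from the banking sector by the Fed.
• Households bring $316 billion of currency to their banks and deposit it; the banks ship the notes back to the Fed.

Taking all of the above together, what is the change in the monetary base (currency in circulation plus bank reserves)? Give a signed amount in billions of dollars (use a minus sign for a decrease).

+$949 billion

Government account inflow $198 billion: reserves shift to a non-base liability → −$198B.
Asset purchase (from non-banks) $445 billion: Fed balance sheet expands → +$445B.
OMO purchase (from banks) $319 billion: Fed balance sheet expands → +$319B.
OMO purchase (from banks) $383 billion: Fed balance sheet expands → +$383B.
Currency deposit $316 billion: just a shift between currency and reserves — both are base money → 0.
Net: −198 + 445 + 319 + 383 + 0 = +$949 billion.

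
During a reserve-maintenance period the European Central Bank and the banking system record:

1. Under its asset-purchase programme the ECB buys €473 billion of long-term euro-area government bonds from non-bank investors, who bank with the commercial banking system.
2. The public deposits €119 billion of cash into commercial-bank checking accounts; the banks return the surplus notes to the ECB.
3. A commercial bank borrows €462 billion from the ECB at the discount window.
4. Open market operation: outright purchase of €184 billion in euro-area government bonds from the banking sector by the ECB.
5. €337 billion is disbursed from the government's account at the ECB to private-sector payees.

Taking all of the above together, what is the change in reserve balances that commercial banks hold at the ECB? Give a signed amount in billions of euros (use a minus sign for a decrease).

Asset purchase (from non-banks) €473 billion: the ECB pays by crediting reserve accounts → +€473B.
Currency deposit €119 billion: returned notes are swapped for reserve credit → +€119B.
Discount-window loan €462 billion: the loan is credited to the bank's reserve account → +€462B.
OMO purchase (from banks) €184 billion: the ECB pays by crediting reserve accounts → +€184B.
Government spending €337 billion: government payments flow into bank reserve accounts → +€337B.
Net: 473 + 119 + 462 + 184 + 337 = +€1575 billion.

+€1575 billion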